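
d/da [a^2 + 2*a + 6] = 2*a + 2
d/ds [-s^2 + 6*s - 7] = 6 - 2*s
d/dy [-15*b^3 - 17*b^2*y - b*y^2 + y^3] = -17*b^2 - 2*b*y + 3*y^2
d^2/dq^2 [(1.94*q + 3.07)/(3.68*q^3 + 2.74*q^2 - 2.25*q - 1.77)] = (157.633536*q^5 + 616.270464*q^4 + 556.542672*q^3 + 137.409*q^2 + 62.872884*q + 45.409422)/(49.836032*q^9 + 111.318528*q^8 - 8.52729599999999*q^7 - 187.46252*q^6 - 101.869884*q^5 + 89.681994*q^4 + 88.668891*q^3 - 1.129437*q^2 - 21.147075*q - 5.545233)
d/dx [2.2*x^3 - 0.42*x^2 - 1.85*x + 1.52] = 6.6*x^2 - 0.84*x - 1.85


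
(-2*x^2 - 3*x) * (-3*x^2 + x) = 6*x^4 + 7*x^3 - 3*x^2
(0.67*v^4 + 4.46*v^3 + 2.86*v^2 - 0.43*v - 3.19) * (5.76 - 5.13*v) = -3.4371*v^5 - 19.0206*v^4 + 11.0178*v^3 + 18.6795*v^2 + 13.8879*v - 18.3744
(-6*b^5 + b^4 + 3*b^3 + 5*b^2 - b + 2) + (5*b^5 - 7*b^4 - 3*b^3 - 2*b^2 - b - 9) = -b^5 - 6*b^4 + 3*b^2 - 2*b - 7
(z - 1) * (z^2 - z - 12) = z^3 - 2*z^2 - 11*z + 12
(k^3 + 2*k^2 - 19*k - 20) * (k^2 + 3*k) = k^5 + 5*k^4 - 13*k^3 - 77*k^2 - 60*k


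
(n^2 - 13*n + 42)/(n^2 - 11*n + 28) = (n - 6)/(n - 4)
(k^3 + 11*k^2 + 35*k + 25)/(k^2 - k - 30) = (k^2 + 6*k + 5)/(k - 6)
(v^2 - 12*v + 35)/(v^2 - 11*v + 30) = (v - 7)/(v - 6)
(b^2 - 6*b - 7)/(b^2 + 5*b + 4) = (b - 7)/(b + 4)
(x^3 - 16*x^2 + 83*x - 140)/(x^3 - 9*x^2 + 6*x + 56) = (x - 5)/(x + 2)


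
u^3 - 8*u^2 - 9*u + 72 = (u - 8)*(u - 3)*(u + 3)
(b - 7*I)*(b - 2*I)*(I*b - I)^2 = -b^4 + 2*b^3 + 9*I*b^3 + 13*b^2 - 18*I*b^2 - 28*b + 9*I*b + 14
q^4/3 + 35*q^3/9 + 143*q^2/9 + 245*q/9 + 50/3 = (q/3 + 1)*(q + 5/3)*(q + 2)*(q + 5)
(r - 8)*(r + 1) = r^2 - 7*r - 8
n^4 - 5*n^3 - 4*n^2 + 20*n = n*(n - 5)*(n - 2)*(n + 2)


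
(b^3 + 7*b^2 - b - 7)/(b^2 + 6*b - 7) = b + 1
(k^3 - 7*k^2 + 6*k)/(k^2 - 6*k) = k - 1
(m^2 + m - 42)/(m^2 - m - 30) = (m + 7)/(m + 5)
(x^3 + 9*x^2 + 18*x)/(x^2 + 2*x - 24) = x*(x + 3)/(x - 4)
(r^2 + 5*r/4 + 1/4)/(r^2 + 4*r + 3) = (r + 1/4)/(r + 3)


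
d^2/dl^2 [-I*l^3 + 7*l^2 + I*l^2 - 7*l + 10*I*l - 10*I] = -6*I*l + 14 + 2*I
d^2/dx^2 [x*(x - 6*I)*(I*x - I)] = 6*I*x + 12 - 2*I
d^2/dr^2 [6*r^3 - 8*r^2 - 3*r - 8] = 36*r - 16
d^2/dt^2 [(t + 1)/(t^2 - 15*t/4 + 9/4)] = 8*((11 - 12*t)*(4*t^2 - 15*t + 9) + (t + 1)*(8*t - 15)^2)/(4*t^2 - 15*t + 9)^3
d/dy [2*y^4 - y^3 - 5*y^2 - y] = 8*y^3 - 3*y^2 - 10*y - 1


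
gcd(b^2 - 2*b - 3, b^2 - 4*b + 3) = b - 3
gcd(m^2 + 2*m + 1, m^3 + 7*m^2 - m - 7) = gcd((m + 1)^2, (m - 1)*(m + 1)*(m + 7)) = m + 1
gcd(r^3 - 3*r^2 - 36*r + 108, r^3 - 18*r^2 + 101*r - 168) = r - 3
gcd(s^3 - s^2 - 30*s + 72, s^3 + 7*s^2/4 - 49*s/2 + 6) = s^2 + 2*s - 24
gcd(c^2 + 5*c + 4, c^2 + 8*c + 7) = c + 1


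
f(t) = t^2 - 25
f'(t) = 2*t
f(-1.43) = -22.96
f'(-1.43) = -2.86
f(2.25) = -19.94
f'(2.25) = 4.50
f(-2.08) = -20.67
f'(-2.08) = -4.16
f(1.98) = -21.08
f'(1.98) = 3.96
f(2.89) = -16.65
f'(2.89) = 5.78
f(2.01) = -20.96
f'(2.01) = 4.02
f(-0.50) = -24.75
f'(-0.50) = -1.00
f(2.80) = -17.16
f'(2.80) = 5.60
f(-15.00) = 200.00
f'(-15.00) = -30.00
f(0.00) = -25.00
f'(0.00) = 0.00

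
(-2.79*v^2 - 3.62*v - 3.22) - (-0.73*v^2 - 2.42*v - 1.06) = -2.06*v^2 - 1.2*v - 2.16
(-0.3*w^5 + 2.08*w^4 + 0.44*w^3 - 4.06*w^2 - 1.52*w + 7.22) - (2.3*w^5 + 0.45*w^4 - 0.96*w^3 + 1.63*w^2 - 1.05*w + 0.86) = -2.6*w^5 + 1.63*w^4 + 1.4*w^3 - 5.69*w^2 - 0.47*w + 6.36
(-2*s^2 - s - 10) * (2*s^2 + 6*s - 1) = -4*s^4 - 14*s^3 - 24*s^2 - 59*s + 10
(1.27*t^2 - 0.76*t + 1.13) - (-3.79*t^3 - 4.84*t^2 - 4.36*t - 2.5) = 3.79*t^3 + 6.11*t^2 + 3.6*t + 3.63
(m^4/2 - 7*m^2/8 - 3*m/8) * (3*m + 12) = 3*m^5/2 + 6*m^4 - 21*m^3/8 - 93*m^2/8 - 9*m/2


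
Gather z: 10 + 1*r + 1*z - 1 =r + z + 9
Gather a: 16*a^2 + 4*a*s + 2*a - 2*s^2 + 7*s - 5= 16*a^2 + a*(4*s + 2) - 2*s^2 + 7*s - 5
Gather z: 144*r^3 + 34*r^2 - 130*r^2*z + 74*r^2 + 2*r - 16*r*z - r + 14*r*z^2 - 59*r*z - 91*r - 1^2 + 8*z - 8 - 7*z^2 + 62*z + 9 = 144*r^3 + 108*r^2 - 90*r + z^2*(14*r - 7) + z*(-130*r^2 - 75*r + 70)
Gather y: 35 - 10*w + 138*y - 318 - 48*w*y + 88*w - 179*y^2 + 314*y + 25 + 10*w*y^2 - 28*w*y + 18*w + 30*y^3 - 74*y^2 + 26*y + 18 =96*w + 30*y^3 + y^2*(10*w - 253) + y*(478 - 76*w) - 240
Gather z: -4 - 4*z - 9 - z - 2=-5*z - 15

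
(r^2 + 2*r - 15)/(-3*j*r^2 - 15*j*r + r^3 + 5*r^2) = (r - 3)/(r*(-3*j + r))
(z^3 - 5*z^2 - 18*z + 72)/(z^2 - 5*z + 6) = (z^2 - 2*z - 24)/(z - 2)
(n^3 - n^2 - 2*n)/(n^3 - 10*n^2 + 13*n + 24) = n*(n - 2)/(n^2 - 11*n + 24)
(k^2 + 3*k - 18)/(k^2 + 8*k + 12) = (k - 3)/(k + 2)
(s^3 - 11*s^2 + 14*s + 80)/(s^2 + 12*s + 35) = (s^3 - 11*s^2 + 14*s + 80)/(s^2 + 12*s + 35)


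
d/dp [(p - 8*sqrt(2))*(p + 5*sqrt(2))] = 2*p - 3*sqrt(2)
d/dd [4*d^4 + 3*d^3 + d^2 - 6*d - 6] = 16*d^3 + 9*d^2 + 2*d - 6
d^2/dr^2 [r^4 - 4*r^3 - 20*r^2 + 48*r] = 12*r^2 - 24*r - 40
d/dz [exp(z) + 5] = exp(z)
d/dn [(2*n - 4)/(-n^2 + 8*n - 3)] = 2*(-n^2 + 8*n + 2*(n - 4)*(n - 2) - 3)/(n^2 - 8*n + 3)^2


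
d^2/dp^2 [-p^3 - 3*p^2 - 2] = -6*p - 6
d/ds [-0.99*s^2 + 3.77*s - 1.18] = 3.77 - 1.98*s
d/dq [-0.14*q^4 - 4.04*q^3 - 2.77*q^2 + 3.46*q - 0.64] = -0.56*q^3 - 12.12*q^2 - 5.54*q + 3.46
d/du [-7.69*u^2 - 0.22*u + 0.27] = -15.38*u - 0.22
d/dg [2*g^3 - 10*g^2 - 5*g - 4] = 6*g^2 - 20*g - 5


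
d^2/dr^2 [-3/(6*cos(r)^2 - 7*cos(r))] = 3*(36*(1 - cos(2*r))^2 + 315*cos(r)/2 + 121*cos(2*r)/2 - 63*cos(3*r)/2 - 363/2)/((6*cos(r) - 7)^3*cos(r)^3)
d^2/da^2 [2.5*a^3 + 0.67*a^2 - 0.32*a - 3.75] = 15.0*a + 1.34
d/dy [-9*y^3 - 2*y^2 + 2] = y*(-27*y - 4)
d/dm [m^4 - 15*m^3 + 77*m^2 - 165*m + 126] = 4*m^3 - 45*m^2 + 154*m - 165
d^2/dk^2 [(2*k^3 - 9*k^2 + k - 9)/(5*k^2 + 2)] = 2*(5*k^3 - 405*k^2 - 6*k + 54)/(125*k^6 + 150*k^4 + 60*k^2 + 8)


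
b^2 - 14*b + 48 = (b - 8)*(b - 6)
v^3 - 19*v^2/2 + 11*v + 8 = (v - 8)*(v - 2)*(v + 1/2)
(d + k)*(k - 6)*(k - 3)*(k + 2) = d*k^3 - 7*d*k^2 + 36*d + k^4 - 7*k^3 + 36*k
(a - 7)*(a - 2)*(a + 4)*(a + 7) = a^4 + 2*a^3 - 57*a^2 - 98*a + 392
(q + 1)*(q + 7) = q^2 + 8*q + 7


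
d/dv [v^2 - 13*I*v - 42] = 2*v - 13*I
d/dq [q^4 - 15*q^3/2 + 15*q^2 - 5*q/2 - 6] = 4*q^3 - 45*q^2/2 + 30*q - 5/2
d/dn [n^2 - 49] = 2*n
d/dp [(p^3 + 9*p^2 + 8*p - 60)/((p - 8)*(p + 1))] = (p^4 - 14*p^3 - 95*p^2 - 24*p - 484)/(p^4 - 14*p^3 + 33*p^2 + 112*p + 64)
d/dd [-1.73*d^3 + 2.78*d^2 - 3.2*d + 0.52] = -5.19*d^2 + 5.56*d - 3.2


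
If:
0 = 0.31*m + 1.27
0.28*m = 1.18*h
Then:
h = -0.97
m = -4.10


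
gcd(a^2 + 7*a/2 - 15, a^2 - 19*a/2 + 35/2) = a - 5/2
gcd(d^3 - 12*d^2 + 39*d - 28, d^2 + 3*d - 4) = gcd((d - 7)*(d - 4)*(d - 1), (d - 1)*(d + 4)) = d - 1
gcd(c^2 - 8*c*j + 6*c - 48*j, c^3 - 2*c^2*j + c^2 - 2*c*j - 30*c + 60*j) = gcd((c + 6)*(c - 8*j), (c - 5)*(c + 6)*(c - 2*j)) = c + 6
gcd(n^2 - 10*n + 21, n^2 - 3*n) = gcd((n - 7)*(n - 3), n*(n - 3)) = n - 3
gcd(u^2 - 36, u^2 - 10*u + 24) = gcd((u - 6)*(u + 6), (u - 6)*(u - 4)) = u - 6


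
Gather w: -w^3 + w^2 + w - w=-w^3 + w^2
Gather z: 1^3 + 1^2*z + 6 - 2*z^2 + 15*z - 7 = -2*z^2 + 16*z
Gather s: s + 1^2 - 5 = s - 4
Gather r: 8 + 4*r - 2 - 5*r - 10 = -r - 4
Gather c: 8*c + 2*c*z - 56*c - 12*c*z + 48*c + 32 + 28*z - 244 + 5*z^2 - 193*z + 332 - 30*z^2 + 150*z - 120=-10*c*z - 25*z^2 - 15*z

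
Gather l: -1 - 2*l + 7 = 6 - 2*l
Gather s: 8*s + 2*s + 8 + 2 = 10*s + 10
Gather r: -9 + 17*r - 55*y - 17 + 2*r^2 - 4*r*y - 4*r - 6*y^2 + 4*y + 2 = 2*r^2 + r*(13 - 4*y) - 6*y^2 - 51*y - 24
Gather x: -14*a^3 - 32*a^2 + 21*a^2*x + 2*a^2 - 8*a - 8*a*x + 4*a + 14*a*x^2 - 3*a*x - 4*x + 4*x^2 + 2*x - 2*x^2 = -14*a^3 - 30*a^2 - 4*a + x^2*(14*a + 2) + x*(21*a^2 - 11*a - 2)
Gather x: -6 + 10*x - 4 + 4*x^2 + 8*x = 4*x^2 + 18*x - 10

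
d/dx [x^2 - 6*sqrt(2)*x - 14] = 2*x - 6*sqrt(2)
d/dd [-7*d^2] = -14*d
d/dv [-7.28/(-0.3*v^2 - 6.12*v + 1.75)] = (-4.368*v - 44.5536)/(0.3*v^2 + 6.12*v - 1.75)^2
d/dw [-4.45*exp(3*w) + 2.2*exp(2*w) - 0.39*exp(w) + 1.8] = (-13.35*exp(2*w) + 4.4*exp(w) - 0.39)*exp(w)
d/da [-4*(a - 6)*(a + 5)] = 4 - 8*a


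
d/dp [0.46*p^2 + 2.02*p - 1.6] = 0.92*p + 2.02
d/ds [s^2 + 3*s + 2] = 2*s + 3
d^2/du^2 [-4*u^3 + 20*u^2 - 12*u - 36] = 40 - 24*u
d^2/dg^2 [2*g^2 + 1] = 4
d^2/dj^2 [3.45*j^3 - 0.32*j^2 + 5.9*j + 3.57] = 20.7*j - 0.64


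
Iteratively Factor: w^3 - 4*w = (w)*(w^2 - 4) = w*(w + 2)*(w - 2)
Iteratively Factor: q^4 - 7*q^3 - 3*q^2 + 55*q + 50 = (q - 5)*(q^3 - 2*q^2 - 13*q - 10) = (q - 5)*(q + 2)*(q^2 - 4*q - 5) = (q - 5)^2*(q + 2)*(q + 1)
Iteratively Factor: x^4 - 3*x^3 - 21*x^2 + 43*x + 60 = (x - 5)*(x^3 + 2*x^2 - 11*x - 12) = (x - 5)*(x + 1)*(x^2 + x - 12) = (x - 5)*(x + 1)*(x + 4)*(x - 3)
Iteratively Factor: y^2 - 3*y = (y)*(y - 3)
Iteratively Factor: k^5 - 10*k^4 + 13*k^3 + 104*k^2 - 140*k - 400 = (k + 2)*(k^4 - 12*k^3 + 37*k^2 + 30*k - 200) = (k + 2)^2*(k^3 - 14*k^2 + 65*k - 100) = (k - 5)*(k + 2)^2*(k^2 - 9*k + 20) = (k - 5)*(k - 4)*(k + 2)^2*(k - 5)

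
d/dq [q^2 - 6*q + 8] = 2*q - 6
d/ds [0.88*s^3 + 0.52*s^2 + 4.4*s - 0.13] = 2.64*s^2 + 1.04*s + 4.4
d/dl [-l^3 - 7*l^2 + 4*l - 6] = -3*l^2 - 14*l + 4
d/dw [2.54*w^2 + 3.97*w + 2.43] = 5.08*w + 3.97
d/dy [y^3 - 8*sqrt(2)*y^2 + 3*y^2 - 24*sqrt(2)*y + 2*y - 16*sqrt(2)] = 3*y^2 - 16*sqrt(2)*y + 6*y - 24*sqrt(2) + 2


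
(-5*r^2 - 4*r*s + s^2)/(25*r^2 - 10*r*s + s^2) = (-r - s)/(5*r - s)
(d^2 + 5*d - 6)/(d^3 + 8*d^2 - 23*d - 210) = (d - 1)/(d^2 + 2*d - 35)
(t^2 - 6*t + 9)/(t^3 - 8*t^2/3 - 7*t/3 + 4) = 3*(t - 3)/(3*t^2 + t - 4)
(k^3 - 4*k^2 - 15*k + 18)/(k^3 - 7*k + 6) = (k - 6)/(k - 2)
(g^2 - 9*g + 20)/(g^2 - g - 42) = (-g^2 + 9*g - 20)/(-g^2 + g + 42)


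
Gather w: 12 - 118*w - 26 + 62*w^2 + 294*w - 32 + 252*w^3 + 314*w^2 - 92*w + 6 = 252*w^3 + 376*w^2 + 84*w - 40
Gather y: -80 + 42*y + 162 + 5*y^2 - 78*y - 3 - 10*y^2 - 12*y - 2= -5*y^2 - 48*y + 77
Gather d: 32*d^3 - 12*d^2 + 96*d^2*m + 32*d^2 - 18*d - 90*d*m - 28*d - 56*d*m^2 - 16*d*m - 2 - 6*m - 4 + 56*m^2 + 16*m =32*d^3 + d^2*(96*m + 20) + d*(-56*m^2 - 106*m - 46) + 56*m^2 + 10*m - 6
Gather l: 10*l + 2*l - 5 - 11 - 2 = 12*l - 18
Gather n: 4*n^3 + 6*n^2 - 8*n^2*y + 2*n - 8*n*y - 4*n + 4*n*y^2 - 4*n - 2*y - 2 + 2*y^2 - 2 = 4*n^3 + n^2*(6 - 8*y) + n*(4*y^2 - 8*y - 6) + 2*y^2 - 2*y - 4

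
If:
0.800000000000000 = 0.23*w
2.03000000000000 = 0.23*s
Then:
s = 8.83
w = 3.48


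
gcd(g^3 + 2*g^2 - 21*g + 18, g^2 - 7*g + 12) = g - 3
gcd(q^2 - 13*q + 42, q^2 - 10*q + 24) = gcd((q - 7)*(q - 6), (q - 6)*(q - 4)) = q - 6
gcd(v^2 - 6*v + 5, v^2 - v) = v - 1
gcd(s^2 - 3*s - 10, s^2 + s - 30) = s - 5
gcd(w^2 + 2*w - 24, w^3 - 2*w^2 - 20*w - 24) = 1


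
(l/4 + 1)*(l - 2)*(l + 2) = l^3/4 + l^2 - l - 4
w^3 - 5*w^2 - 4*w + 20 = (w - 5)*(w - 2)*(w + 2)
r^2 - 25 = (r - 5)*(r + 5)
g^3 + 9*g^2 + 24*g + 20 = (g + 2)^2*(g + 5)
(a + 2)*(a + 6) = a^2 + 8*a + 12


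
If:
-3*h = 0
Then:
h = 0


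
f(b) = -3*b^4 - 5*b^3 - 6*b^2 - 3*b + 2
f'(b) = -12*b^3 - 15*b^2 - 12*b - 3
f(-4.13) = -608.54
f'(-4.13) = 636.05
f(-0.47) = 2.46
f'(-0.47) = 0.57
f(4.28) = -1519.46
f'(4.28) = -1269.97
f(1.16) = -22.79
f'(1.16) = -55.83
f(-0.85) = 1.72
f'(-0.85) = 3.73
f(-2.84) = -118.50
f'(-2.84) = 184.97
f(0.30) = 0.40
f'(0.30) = -8.27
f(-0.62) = 2.30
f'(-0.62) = 1.53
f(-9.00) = -16495.00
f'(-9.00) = 7638.00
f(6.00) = -5200.00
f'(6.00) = -3207.00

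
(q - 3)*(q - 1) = q^2 - 4*q + 3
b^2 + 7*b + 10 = (b + 2)*(b + 5)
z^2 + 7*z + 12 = (z + 3)*(z + 4)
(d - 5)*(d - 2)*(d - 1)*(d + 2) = d^4 - 6*d^3 + d^2 + 24*d - 20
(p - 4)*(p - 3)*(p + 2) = p^3 - 5*p^2 - 2*p + 24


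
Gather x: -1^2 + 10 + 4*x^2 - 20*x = 4*x^2 - 20*x + 9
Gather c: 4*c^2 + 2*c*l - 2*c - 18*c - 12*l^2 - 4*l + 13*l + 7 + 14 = 4*c^2 + c*(2*l - 20) - 12*l^2 + 9*l + 21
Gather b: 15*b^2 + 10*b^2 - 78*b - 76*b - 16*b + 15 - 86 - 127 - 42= 25*b^2 - 170*b - 240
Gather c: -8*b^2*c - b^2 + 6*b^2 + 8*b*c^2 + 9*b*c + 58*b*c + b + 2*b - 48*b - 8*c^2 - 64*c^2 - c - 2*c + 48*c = 5*b^2 - 45*b + c^2*(8*b - 72) + c*(-8*b^2 + 67*b + 45)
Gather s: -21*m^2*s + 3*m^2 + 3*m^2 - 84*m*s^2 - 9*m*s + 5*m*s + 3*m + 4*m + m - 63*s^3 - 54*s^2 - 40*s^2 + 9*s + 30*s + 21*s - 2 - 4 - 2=6*m^2 + 8*m - 63*s^3 + s^2*(-84*m - 94) + s*(-21*m^2 - 4*m + 60) - 8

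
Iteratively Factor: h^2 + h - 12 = (h - 3)*(h + 4)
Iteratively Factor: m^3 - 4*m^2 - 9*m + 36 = (m - 4)*(m^2 - 9) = (m - 4)*(m + 3)*(m - 3)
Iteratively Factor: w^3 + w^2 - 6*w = (w + 3)*(w^2 - 2*w) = (w - 2)*(w + 3)*(w)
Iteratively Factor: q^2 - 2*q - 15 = (q + 3)*(q - 5)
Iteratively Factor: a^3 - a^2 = (a)*(a^2 - a) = a*(a - 1)*(a)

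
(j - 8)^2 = j^2 - 16*j + 64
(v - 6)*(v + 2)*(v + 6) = v^3 + 2*v^2 - 36*v - 72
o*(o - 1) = o^2 - o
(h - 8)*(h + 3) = h^2 - 5*h - 24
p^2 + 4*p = p*(p + 4)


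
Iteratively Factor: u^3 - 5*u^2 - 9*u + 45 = (u - 3)*(u^2 - 2*u - 15) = (u - 3)*(u + 3)*(u - 5)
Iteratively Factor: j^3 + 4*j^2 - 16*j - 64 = (j + 4)*(j^2 - 16) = (j - 4)*(j + 4)*(j + 4)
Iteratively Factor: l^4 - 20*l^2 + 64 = (l - 2)*(l^3 + 2*l^2 - 16*l - 32) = (l - 4)*(l - 2)*(l^2 + 6*l + 8) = (l - 4)*(l - 2)*(l + 4)*(l + 2)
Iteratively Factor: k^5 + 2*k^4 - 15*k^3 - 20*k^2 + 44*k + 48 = (k + 1)*(k^4 + k^3 - 16*k^2 - 4*k + 48) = (k + 1)*(k + 4)*(k^3 - 3*k^2 - 4*k + 12) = (k - 3)*(k + 1)*(k + 4)*(k^2 - 4) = (k - 3)*(k - 2)*(k + 1)*(k + 4)*(k + 2)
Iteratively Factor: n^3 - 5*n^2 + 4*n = (n - 4)*(n^2 - n) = (n - 4)*(n - 1)*(n)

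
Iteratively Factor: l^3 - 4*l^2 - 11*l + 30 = (l - 2)*(l^2 - 2*l - 15) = (l - 2)*(l + 3)*(l - 5)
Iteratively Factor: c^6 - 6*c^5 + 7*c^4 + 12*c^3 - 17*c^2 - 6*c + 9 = (c - 3)*(c^5 - 3*c^4 - 2*c^3 + 6*c^2 + c - 3) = (c - 3)^2*(c^4 - 2*c^2 + 1) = (c - 3)^2*(c - 1)*(c^3 + c^2 - c - 1) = (c - 3)^2*(c - 1)^2*(c^2 + 2*c + 1) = (c - 3)^2*(c - 1)^2*(c + 1)*(c + 1)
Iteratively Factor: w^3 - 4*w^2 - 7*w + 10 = (w - 1)*(w^2 - 3*w - 10) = (w - 5)*(w - 1)*(w + 2)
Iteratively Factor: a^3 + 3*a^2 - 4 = (a + 2)*(a^2 + a - 2) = (a - 1)*(a + 2)*(a + 2)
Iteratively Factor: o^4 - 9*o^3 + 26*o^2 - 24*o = (o - 4)*(o^3 - 5*o^2 + 6*o) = (o - 4)*(o - 2)*(o^2 - 3*o) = o*(o - 4)*(o - 2)*(o - 3)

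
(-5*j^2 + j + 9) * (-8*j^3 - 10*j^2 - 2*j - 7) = 40*j^5 + 42*j^4 - 72*j^3 - 57*j^2 - 25*j - 63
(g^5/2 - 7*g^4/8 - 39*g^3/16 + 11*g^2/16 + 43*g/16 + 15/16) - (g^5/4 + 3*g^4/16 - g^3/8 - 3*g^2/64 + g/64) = g^5/4 - 17*g^4/16 - 37*g^3/16 + 47*g^2/64 + 171*g/64 + 15/16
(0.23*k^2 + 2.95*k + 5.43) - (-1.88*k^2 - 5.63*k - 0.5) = 2.11*k^2 + 8.58*k + 5.93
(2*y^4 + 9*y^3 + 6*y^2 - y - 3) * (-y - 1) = -2*y^5 - 11*y^4 - 15*y^3 - 5*y^2 + 4*y + 3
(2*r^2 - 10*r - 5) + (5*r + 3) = 2*r^2 - 5*r - 2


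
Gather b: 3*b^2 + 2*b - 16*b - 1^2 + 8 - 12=3*b^2 - 14*b - 5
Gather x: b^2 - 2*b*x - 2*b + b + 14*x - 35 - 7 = b^2 - b + x*(14 - 2*b) - 42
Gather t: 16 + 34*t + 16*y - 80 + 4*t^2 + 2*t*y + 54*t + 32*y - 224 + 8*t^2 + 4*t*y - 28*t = 12*t^2 + t*(6*y + 60) + 48*y - 288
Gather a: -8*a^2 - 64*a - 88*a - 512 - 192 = -8*a^2 - 152*a - 704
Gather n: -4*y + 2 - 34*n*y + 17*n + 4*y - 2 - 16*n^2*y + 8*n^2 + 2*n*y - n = n^2*(8 - 16*y) + n*(16 - 32*y)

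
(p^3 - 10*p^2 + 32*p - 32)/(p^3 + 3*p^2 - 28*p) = (p^2 - 6*p + 8)/(p*(p + 7))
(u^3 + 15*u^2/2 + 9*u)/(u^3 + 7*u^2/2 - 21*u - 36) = u/(u - 4)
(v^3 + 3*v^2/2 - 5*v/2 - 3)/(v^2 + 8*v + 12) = (2*v^2 - v - 3)/(2*(v + 6))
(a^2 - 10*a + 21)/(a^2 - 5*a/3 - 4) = 3*(a - 7)/(3*a + 4)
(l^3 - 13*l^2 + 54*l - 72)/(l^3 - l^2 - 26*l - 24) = (l^2 - 7*l + 12)/(l^2 + 5*l + 4)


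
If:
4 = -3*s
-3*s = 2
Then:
No Solution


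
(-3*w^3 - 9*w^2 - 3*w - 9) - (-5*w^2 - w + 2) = -3*w^3 - 4*w^2 - 2*w - 11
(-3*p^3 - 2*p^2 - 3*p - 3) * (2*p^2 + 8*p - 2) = -6*p^5 - 28*p^4 - 16*p^3 - 26*p^2 - 18*p + 6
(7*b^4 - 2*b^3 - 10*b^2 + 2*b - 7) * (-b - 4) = -7*b^5 - 26*b^4 + 18*b^3 + 38*b^2 - b + 28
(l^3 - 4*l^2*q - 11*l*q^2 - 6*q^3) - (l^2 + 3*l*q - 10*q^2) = l^3 - 4*l^2*q - l^2 - 11*l*q^2 - 3*l*q - 6*q^3 + 10*q^2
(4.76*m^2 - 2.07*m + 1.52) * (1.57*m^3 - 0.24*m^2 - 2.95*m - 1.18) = 7.4732*m^5 - 4.3923*m^4 - 11.1588*m^3 + 0.1249*m^2 - 2.0414*m - 1.7936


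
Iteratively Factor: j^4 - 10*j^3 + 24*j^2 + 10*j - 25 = (j + 1)*(j^3 - 11*j^2 + 35*j - 25) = (j - 5)*(j + 1)*(j^2 - 6*j + 5) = (j - 5)^2*(j + 1)*(j - 1)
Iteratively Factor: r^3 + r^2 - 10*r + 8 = (r - 2)*(r^2 + 3*r - 4) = (r - 2)*(r - 1)*(r + 4)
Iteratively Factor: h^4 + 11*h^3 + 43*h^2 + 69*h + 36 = (h + 3)*(h^3 + 8*h^2 + 19*h + 12) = (h + 3)^2*(h^2 + 5*h + 4) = (h + 1)*(h + 3)^2*(h + 4)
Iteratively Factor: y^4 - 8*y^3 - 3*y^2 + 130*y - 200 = (y - 5)*(y^3 - 3*y^2 - 18*y + 40) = (y - 5)^2*(y^2 + 2*y - 8) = (y - 5)^2*(y - 2)*(y + 4)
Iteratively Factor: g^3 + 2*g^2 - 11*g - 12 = (g + 1)*(g^2 + g - 12) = (g + 1)*(g + 4)*(g - 3)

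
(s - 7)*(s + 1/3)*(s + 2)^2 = s^4 - 8*s^3/3 - 25*s^2 - 36*s - 28/3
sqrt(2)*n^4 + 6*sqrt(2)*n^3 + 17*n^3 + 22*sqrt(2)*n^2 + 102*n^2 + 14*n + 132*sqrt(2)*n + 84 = (n + 6)*(n + sqrt(2))*(n + 7*sqrt(2))*(sqrt(2)*n + 1)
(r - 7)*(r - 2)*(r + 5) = r^3 - 4*r^2 - 31*r + 70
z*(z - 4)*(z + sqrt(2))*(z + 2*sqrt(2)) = z^4 - 4*z^3 + 3*sqrt(2)*z^3 - 12*sqrt(2)*z^2 + 4*z^2 - 16*z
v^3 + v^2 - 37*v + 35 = (v - 5)*(v - 1)*(v + 7)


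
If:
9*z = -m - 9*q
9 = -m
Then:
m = -9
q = 1 - z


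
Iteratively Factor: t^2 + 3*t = (t)*(t + 3)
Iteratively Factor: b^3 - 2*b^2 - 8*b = (b - 4)*(b^2 + 2*b) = b*(b - 4)*(b + 2)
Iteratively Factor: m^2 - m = (m)*(m - 1)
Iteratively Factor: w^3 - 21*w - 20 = (w + 1)*(w^2 - w - 20) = (w + 1)*(w + 4)*(w - 5)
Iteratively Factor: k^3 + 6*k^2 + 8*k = (k + 4)*(k^2 + 2*k) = (k + 2)*(k + 4)*(k)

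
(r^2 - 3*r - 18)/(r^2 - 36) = (r + 3)/(r + 6)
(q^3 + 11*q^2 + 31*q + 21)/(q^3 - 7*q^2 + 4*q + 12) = (q^2 + 10*q + 21)/(q^2 - 8*q + 12)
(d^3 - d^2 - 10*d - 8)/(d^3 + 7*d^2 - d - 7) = (d^2 - 2*d - 8)/(d^2 + 6*d - 7)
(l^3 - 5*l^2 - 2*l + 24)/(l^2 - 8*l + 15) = (l^2 - 2*l - 8)/(l - 5)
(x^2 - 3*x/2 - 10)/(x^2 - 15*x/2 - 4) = (-2*x^2 + 3*x + 20)/(-2*x^2 + 15*x + 8)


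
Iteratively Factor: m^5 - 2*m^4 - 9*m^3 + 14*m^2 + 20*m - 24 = (m - 2)*(m^4 - 9*m^2 - 4*m + 12) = (m - 3)*(m - 2)*(m^3 + 3*m^2 - 4) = (m - 3)*(m - 2)*(m - 1)*(m^2 + 4*m + 4) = (m - 3)*(m - 2)*(m - 1)*(m + 2)*(m + 2)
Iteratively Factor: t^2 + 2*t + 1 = (t + 1)*(t + 1)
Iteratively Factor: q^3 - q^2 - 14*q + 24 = (q - 3)*(q^2 + 2*q - 8) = (q - 3)*(q + 4)*(q - 2)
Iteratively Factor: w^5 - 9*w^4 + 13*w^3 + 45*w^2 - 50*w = (w - 5)*(w^4 - 4*w^3 - 7*w^2 + 10*w) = (w - 5)^2*(w^3 + w^2 - 2*w) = w*(w - 5)^2*(w^2 + w - 2) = w*(w - 5)^2*(w + 2)*(w - 1)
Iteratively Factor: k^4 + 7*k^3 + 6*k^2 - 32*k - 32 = (k + 1)*(k^3 + 6*k^2 - 32) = (k + 1)*(k + 4)*(k^2 + 2*k - 8) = (k - 2)*(k + 1)*(k + 4)*(k + 4)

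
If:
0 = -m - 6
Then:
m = -6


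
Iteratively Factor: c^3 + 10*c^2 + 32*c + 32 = (c + 2)*(c^2 + 8*c + 16) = (c + 2)*(c + 4)*(c + 4)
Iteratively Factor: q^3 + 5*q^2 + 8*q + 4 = (q + 1)*(q^2 + 4*q + 4) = (q + 1)*(q + 2)*(q + 2)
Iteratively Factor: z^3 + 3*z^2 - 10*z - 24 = (z + 4)*(z^2 - z - 6) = (z + 2)*(z + 4)*(z - 3)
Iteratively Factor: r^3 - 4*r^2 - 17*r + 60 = (r - 5)*(r^2 + r - 12) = (r - 5)*(r + 4)*(r - 3)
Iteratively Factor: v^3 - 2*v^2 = (v)*(v^2 - 2*v) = v*(v - 2)*(v)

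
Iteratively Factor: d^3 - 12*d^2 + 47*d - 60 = (d - 4)*(d^2 - 8*d + 15) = (d - 4)*(d - 3)*(d - 5)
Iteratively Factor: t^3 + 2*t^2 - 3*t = (t)*(t^2 + 2*t - 3) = t*(t + 3)*(t - 1)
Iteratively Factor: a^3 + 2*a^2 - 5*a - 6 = (a - 2)*(a^2 + 4*a + 3) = (a - 2)*(a + 1)*(a + 3)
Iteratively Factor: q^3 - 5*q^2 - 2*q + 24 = (q - 3)*(q^2 - 2*q - 8) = (q - 3)*(q + 2)*(q - 4)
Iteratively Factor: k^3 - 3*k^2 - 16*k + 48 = (k + 4)*(k^2 - 7*k + 12) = (k - 4)*(k + 4)*(k - 3)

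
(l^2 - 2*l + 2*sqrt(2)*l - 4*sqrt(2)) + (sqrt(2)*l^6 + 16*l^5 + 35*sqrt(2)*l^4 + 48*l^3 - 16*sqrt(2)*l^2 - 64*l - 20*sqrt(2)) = sqrt(2)*l^6 + 16*l^5 + 35*sqrt(2)*l^4 + 48*l^3 - 16*sqrt(2)*l^2 + l^2 - 66*l + 2*sqrt(2)*l - 24*sqrt(2)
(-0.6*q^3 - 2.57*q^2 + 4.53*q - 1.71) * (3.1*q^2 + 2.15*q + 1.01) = -1.86*q^5 - 9.257*q^4 + 7.9115*q^3 + 1.8428*q^2 + 0.8988*q - 1.7271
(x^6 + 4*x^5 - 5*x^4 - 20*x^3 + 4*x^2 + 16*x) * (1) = x^6 + 4*x^5 - 5*x^4 - 20*x^3 + 4*x^2 + 16*x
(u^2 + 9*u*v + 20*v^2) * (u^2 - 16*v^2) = u^4 + 9*u^3*v + 4*u^2*v^2 - 144*u*v^3 - 320*v^4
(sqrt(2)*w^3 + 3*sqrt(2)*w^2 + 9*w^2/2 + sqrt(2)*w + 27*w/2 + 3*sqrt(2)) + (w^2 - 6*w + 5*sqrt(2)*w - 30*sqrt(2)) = sqrt(2)*w^3 + 3*sqrt(2)*w^2 + 11*w^2/2 + 15*w/2 + 6*sqrt(2)*w - 27*sqrt(2)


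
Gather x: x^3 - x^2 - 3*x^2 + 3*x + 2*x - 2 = x^3 - 4*x^2 + 5*x - 2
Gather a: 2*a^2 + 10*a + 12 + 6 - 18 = 2*a^2 + 10*a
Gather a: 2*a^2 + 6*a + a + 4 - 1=2*a^2 + 7*a + 3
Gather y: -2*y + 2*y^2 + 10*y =2*y^2 + 8*y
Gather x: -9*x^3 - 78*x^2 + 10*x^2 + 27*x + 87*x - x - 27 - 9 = -9*x^3 - 68*x^2 + 113*x - 36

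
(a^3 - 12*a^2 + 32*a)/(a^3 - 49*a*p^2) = (a^2 - 12*a + 32)/(a^2 - 49*p^2)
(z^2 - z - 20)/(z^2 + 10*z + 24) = (z - 5)/(z + 6)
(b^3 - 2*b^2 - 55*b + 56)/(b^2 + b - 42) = (b^2 - 9*b + 8)/(b - 6)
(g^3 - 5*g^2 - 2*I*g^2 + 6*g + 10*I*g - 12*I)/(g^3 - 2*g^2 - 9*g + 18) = (g - 2*I)/(g + 3)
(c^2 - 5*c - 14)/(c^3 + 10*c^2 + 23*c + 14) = (c - 7)/(c^2 + 8*c + 7)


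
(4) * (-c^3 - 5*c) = -4*c^3 - 20*c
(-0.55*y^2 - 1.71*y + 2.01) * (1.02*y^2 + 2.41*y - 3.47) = -0.561*y^4 - 3.0697*y^3 - 0.1624*y^2 + 10.7778*y - 6.9747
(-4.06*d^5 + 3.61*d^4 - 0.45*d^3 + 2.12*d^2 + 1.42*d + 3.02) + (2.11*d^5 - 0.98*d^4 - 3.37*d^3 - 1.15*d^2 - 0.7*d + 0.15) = -1.95*d^5 + 2.63*d^4 - 3.82*d^3 + 0.97*d^2 + 0.72*d + 3.17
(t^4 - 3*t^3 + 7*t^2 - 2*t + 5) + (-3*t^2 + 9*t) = t^4 - 3*t^3 + 4*t^2 + 7*t + 5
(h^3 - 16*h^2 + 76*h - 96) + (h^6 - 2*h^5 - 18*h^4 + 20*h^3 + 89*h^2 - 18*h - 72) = h^6 - 2*h^5 - 18*h^4 + 21*h^3 + 73*h^2 + 58*h - 168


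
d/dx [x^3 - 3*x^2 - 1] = 3*x*(x - 2)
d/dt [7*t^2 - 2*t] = 14*t - 2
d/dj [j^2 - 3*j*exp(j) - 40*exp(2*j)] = -3*j*exp(j) + 2*j - 80*exp(2*j) - 3*exp(j)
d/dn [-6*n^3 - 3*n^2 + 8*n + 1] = -18*n^2 - 6*n + 8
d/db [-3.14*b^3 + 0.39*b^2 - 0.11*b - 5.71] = -9.42*b^2 + 0.78*b - 0.11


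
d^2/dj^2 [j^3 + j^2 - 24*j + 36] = 6*j + 2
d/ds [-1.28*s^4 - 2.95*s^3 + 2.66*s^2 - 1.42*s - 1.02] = -5.12*s^3 - 8.85*s^2 + 5.32*s - 1.42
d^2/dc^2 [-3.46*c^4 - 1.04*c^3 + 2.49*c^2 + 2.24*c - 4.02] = -41.52*c^2 - 6.24*c + 4.98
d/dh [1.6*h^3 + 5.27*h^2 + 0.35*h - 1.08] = 4.8*h^2 + 10.54*h + 0.35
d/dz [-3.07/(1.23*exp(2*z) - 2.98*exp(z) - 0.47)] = (7.5522*exp(z) - 9.1486)*exp(z)/(-1.23*exp(2*z) + 2.98*exp(z) + 0.47)^2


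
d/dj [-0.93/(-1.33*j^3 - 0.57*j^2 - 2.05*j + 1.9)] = (-3.7107*j^2 - 1.0602*j - 1.9065)/(1.33*j^3 + 0.57*j^2 + 2.05*j - 1.9)^2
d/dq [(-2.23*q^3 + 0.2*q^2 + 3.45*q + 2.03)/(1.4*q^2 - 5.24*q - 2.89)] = (-3.122*q^4 + 23.3704*q^3 + 13.4561*q^2 - 6.84*q + 0.666699999999999)/(1.96*q^4 - 14.672*q^3 + 19.3656*q^2 + 30.2872*q + 8.3521)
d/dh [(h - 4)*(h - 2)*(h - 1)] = 3*h^2 - 14*h + 14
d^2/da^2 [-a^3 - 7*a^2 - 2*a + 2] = -6*a - 14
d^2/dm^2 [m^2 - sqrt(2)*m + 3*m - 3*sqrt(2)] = 2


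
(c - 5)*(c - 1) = c^2 - 6*c + 5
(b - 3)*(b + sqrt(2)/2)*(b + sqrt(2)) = b^3 - 3*b^2 + 3*sqrt(2)*b^2/2 - 9*sqrt(2)*b/2 + b - 3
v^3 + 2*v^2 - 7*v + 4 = (v - 1)^2*(v + 4)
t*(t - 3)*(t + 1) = t^3 - 2*t^2 - 3*t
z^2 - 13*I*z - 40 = (z - 8*I)*(z - 5*I)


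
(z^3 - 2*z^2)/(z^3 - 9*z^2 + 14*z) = z/(z - 7)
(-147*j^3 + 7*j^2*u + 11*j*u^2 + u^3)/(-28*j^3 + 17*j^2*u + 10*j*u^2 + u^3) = (-21*j^2 + 4*j*u + u^2)/(-4*j^2 + 3*j*u + u^2)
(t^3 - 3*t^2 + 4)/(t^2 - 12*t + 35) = (t^3 - 3*t^2 + 4)/(t^2 - 12*t + 35)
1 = 1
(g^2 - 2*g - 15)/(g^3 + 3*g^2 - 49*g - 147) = (g - 5)/(g^2 - 49)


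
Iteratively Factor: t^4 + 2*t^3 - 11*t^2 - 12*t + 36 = (t - 2)*(t^3 + 4*t^2 - 3*t - 18) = (t - 2)*(t + 3)*(t^2 + t - 6) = (t - 2)^2*(t + 3)*(t + 3)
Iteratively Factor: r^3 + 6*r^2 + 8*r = (r + 4)*(r^2 + 2*r) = (r + 2)*(r + 4)*(r)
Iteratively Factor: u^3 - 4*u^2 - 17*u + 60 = (u + 4)*(u^2 - 8*u + 15) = (u - 3)*(u + 4)*(u - 5)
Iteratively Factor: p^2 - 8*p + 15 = (p - 3)*(p - 5)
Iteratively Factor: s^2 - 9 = (s - 3)*(s + 3)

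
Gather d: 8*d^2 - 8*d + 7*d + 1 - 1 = 8*d^2 - d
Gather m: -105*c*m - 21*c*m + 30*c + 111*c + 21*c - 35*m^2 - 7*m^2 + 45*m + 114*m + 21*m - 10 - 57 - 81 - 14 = 162*c - 42*m^2 + m*(180 - 126*c) - 162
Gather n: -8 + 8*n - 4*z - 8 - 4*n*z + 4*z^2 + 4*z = n*(8 - 4*z) + 4*z^2 - 16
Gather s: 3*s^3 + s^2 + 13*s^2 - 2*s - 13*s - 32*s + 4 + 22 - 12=3*s^3 + 14*s^2 - 47*s + 14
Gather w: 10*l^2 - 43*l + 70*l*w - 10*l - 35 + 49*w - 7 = 10*l^2 - 53*l + w*(70*l + 49) - 42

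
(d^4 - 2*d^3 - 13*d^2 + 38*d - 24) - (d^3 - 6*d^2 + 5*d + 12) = d^4 - 3*d^3 - 7*d^2 + 33*d - 36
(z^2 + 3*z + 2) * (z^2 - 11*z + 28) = z^4 - 8*z^3 - 3*z^2 + 62*z + 56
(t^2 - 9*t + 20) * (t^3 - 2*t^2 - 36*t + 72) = t^5 - 11*t^4 + 2*t^3 + 356*t^2 - 1368*t + 1440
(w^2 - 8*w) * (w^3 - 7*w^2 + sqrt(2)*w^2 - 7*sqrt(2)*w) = w^5 - 15*w^4 + sqrt(2)*w^4 - 15*sqrt(2)*w^3 + 56*w^3 + 56*sqrt(2)*w^2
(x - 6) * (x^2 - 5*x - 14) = x^3 - 11*x^2 + 16*x + 84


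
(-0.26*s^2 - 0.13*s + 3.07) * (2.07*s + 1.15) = -0.5382*s^3 - 0.5681*s^2 + 6.2054*s + 3.5305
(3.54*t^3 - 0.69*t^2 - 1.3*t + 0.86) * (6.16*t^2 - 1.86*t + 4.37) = 21.8064*t^5 - 10.8348*t^4 + 8.7452*t^3 + 4.7003*t^2 - 7.2806*t + 3.7582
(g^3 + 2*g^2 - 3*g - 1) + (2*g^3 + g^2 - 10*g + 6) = 3*g^3 + 3*g^2 - 13*g + 5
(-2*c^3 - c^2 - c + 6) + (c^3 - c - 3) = -c^3 - c^2 - 2*c + 3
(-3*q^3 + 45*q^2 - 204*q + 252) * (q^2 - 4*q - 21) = -3*q^5 + 57*q^4 - 321*q^3 + 123*q^2 + 3276*q - 5292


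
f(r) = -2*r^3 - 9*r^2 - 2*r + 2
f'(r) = -6*r^2 - 18*r - 2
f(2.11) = -61.08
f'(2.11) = -66.69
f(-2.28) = -16.52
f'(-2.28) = 7.85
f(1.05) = -12.34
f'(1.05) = -27.52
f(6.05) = -782.41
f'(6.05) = -330.52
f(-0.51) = 0.94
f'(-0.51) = 5.62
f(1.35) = -22.02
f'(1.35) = -37.24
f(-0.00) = 2.00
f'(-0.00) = -2.00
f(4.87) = -452.19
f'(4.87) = -231.96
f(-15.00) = 4757.00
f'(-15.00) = -1082.00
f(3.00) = -139.00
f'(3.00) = -110.00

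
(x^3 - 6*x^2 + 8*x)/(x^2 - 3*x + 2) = x*(x - 4)/(x - 1)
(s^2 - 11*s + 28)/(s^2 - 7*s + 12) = (s - 7)/(s - 3)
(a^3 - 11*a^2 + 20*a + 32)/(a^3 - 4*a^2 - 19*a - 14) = (a^2 - 12*a + 32)/(a^2 - 5*a - 14)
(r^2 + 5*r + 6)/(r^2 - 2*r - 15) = (r + 2)/(r - 5)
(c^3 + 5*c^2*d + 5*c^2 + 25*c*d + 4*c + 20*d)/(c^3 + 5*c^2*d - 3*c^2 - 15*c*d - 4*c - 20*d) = (c + 4)/(c - 4)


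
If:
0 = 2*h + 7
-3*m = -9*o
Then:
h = -7/2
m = 3*o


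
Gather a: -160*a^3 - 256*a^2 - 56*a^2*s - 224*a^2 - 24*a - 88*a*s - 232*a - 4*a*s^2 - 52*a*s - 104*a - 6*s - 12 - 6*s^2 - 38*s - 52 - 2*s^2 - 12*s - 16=-160*a^3 + a^2*(-56*s - 480) + a*(-4*s^2 - 140*s - 360) - 8*s^2 - 56*s - 80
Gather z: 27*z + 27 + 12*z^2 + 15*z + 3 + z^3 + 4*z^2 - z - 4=z^3 + 16*z^2 + 41*z + 26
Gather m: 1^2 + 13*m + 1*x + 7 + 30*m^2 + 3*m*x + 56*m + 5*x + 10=30*m^2 + m*(3*x + 69) + 6*x + 18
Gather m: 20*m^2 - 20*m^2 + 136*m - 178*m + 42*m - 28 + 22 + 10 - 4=0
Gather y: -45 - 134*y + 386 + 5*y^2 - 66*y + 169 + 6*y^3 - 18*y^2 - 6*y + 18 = 6*y^3 - 13*y^2 - 206*y + 528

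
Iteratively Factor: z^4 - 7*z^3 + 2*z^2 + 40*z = (z + 2)*(z^3 - 9*z^2 + 20*z) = (z - 5)*(z + 2)*(z^2 - 4*z) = z*(z - 5)*(z + 2)*(z - 4)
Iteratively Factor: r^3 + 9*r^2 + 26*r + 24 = (r + 3)*(r^2 + 6*r + 8) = (r + 3)*(r + 4)*(r + 2)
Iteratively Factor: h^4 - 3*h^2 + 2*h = (h - 1)*(h^3 + h^2 - 2*h) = (h - 1)^2*(h^2 + 2*h) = (h - 1)^2*(h + 2)*(h)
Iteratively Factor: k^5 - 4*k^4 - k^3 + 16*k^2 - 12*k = (k)*(k^4 - 4*k^3 - k^2 + 16*k - 12) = k*(k - 1)*(k^3 - 3*k^2 - 4*k + 12) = k*(k - 3)*(k - 1)*(k^2 - 4) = k*(k - 3)*(k - 1)*(k + 2)*(k - 2)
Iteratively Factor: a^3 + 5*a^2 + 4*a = (a + 4)*(a^2 + a) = (a + 1)*(a + 4)*(a)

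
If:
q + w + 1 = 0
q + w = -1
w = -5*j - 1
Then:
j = -w/5 - 1/5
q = -w - 1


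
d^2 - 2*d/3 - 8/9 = (d - 4/3)*(d + 2/3)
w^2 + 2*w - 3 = (w - 1)*(w + 3)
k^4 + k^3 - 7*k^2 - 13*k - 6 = (k - 3)*(k + 1)^2*(k + 2)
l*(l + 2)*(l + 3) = l^3 + 5*l^2 + 6*l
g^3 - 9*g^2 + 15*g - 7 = (g - 7)*(g - 1)^2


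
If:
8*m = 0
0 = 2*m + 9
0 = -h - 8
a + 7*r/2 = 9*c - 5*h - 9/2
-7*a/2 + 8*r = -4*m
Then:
No Solution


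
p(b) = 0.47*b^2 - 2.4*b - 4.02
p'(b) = 0.94*b - 2.4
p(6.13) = -1.07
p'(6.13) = 3.36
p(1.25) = -6.29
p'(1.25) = -1.22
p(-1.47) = 0.52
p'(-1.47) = -3.78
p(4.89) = -4.52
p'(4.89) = 2.20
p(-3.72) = 11.41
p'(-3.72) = -5.90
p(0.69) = -5.45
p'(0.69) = -1.75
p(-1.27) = -0.21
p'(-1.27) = -3.59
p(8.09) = 7.32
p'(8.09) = 5.20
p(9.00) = 12.45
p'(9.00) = 6.06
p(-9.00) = 55.65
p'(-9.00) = -10.86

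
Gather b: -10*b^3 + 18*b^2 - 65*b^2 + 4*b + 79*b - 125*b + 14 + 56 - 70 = -10*b^3 - 47*b^2 - 42*b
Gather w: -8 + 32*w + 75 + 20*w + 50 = 52*w + 117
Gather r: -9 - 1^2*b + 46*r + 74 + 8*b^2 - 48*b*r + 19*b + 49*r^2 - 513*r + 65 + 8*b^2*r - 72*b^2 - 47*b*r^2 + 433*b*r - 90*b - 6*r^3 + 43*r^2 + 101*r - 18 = -64*b^2 - 72*b - 6*r^3 + r^2*(92 - 47*b) + r*(8*b^2 + 385*b - 366) + 112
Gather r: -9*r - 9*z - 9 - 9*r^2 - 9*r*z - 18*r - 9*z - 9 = -9*r^2 + r*(-9*z - 27) - 18*z - 18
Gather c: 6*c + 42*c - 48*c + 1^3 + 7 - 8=0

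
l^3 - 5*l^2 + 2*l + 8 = (l - 4)*(l - 2)*(l + 1)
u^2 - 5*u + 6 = (u - 3)*(u - 2)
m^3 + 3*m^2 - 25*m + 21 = (m - 3)*(m - 1)*(m + 7)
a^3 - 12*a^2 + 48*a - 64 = (a - 4)^3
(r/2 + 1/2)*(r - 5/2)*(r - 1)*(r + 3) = r^4/2 + r^3/4 - 17*r^2/4 - r/4 + 15/4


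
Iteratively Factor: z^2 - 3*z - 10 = (z + 2)*(z - 5)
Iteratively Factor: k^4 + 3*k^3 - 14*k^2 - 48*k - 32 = (k + 2)*(k^3 + k^2 - 16*k - 16) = (k - 4)*(k + 2)*(k^2 + 5*k + 4) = (k - 4)*(k + 1)*(k + 2)*(k + 4)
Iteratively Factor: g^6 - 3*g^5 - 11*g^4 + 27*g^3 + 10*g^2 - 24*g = (g - 1)*(g^5 - 2*g^4 - 13*g^3 + 14*g^2 + 24*g) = (g - 2)*(g - 1)*(g^4 - 13*g^2 - 12*g) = (g - 2)*(g - 1)*(g + 3)*(g^3 - 3*g^2 - 4*g) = (g - 2)*(g - 1)*(g + 1)*(g + 3)*(g^2 - 4*g) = (g - 4)*(g - 2)*(g - 1)*(g + 1)*(g + 3)*(g)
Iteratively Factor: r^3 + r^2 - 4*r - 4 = (r + 2)*(r^2 - r - 2) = (r + 1)*(r + 2)*(r - 2)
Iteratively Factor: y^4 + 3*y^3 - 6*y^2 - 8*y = (y + 1)*(y^3 + 2*y^2 - 8*y) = (y - 2)*(y + 1)*(y^2 + 4*y) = y*(y - 2)*(y + 1)*(y + 4)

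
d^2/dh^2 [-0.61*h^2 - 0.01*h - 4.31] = -1.22000000000000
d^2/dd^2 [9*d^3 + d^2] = 54*d + 2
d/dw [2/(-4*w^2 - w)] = 2*(8*w + 1)/(w^2*(4*w + 1)^2)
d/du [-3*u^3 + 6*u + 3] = 6 - 9*u^2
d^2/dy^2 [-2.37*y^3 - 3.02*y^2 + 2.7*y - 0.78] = -14.22*y - 6.04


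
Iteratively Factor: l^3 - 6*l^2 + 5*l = (l)*(l^2 - 6*l + 5) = l*(l - 1)*(l - 5)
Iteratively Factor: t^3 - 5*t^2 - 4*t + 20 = (t - 2)*(t^2 - 3*t - 10) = (t - 5)*(t - 2)*(t + 2)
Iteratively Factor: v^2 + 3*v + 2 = (v + 1)*(v + 2)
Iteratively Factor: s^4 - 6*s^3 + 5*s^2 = (s - 5)*(s^3 - s^2) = s*(s - 5)*(s^2 - s) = s*(s - 5)*(s - 1)*(s)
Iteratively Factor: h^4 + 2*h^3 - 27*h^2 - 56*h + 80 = (h + 4)*(h^3 - 2*h^2 - 19*h + 20) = (h - 5)*(h + 4)*(h^2 + 3*h - 4) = (h - 5)*(h + 4)^2*(h - 1)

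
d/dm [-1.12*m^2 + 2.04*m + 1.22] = 2.04 - 2.24*m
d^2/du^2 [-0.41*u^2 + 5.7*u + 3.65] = -0.820000000000000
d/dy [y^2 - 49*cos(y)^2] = 2*y + 49*sin(2*y)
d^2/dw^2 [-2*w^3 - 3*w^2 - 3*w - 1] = -12*w - 6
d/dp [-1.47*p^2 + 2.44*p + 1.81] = 2.44 - 2.94*p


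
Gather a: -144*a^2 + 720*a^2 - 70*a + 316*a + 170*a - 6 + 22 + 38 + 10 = 576*a^2 + 416*a + 64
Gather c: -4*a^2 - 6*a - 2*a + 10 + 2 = -4*a^2 - 8*a + 12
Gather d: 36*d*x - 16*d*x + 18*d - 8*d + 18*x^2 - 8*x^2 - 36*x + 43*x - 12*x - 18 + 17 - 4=d*(20*x + 10) + 10*x^2 - 5*x - 5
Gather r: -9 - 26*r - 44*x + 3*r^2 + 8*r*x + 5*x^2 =3*r^2 + r*(8*x - 26) + 5*x^2 - 44*x - 9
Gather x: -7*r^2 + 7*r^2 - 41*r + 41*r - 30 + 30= 0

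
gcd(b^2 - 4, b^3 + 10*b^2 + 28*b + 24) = b + 2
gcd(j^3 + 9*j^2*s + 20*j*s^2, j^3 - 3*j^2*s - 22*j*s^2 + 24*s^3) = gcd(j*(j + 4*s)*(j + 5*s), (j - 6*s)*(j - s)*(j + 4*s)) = j + 4*s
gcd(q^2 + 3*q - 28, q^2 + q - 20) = q - 4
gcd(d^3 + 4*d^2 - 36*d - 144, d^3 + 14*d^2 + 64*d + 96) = d^2 + 10*d + 24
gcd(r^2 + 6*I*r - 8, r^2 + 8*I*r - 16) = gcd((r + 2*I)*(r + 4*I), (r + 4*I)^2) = r + 4*I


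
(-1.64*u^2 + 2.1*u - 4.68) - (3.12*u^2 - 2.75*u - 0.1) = -4.76*u^2 + 4.85*u - 4.58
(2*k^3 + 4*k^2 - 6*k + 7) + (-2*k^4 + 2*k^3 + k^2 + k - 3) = -2*k^4 + 4*k^3 + 5*k^2 - 5*k + 4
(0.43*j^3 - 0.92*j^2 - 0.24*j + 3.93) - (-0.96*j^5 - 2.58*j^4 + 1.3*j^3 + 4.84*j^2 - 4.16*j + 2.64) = 0.96*j^5 + 2.58*j^4 - 0.87*j^3 - 5.76*j^2 + 3.92*j + 1.29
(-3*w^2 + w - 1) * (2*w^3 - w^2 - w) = -6*w^5 + 5*w^4 + w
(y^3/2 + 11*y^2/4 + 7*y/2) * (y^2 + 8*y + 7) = y^5/2 + 27*y^4/4 + 29*y^3 + 189*y^2/4 + 49*y/2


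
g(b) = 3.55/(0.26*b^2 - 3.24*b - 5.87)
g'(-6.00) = 0.04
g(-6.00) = 0.15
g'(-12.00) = 0.01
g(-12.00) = 0.05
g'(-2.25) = 2.09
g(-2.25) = 1.30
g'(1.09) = 0.11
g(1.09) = -0.39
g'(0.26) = 0.25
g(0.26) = -0.53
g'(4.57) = 0.01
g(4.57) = -0.23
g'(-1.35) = 13.39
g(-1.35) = -3.47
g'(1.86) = 0.07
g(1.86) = -0.32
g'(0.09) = 0.30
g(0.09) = -0.58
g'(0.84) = 0.14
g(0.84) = -0.42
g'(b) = 3.55*(3.24 - 0.52*b)/(0.26*b^2 - 3.24*b - 5.87)^2 = (11.502 - 1.846*b)/(-0.26*b^2 + 3.24*b + 5.87)^2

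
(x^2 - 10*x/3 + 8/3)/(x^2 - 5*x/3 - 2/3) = (3*x - 4)/(3*x + 1)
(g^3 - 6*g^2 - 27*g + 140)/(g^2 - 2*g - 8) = (g^2 - 2*g - 35)/(g + 2)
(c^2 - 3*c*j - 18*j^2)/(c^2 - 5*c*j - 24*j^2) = (c - 6*j)/(c - 8*j)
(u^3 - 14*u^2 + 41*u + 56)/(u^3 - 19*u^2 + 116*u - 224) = (u + 1)/(u - 4)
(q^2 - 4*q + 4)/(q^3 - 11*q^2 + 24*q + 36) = (q^2 - 4*q + 4)/(q^3 - 11*q^2 + 24*q + 36)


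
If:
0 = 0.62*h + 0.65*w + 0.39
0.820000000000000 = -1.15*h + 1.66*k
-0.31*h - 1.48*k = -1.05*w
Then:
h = -0.58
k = 0.09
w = -0.04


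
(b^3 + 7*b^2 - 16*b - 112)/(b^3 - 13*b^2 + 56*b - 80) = (b^2 + 11*b + 28)/(b^2 - 9*b + 20)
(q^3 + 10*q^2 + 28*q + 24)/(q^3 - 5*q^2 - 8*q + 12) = (q^2 + 8*q + 12)/(q^2 - 7*q + 6)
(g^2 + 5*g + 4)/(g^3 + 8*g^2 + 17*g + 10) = (g + 4)/(g^2 + 7*g + 10)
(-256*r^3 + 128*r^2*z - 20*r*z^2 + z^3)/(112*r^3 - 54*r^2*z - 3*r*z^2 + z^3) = (32*r^2 - 12*r*z + z^2)/(-14*r^2 + 5*r*z + z^2)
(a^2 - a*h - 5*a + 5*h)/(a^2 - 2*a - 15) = (a - h)/(a + 3)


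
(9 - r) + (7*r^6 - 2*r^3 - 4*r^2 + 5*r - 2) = 7*r^6 - 2*r^3 - 4*r^2 + 4*r + 7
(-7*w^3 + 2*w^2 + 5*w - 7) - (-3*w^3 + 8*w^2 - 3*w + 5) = -4*w^3 - 6*w^2 + 8*w - 12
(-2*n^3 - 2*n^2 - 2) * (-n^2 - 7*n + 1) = 2*n^5 + 16*n^4 + 12*n^3 + 14*n - 2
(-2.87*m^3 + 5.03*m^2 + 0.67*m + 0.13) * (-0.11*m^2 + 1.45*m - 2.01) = 0.3157*m^5 - 4.7148*m^4 + 12.9885*m^3 - 9.1531*m^2 - 1.1582*m - 0.2613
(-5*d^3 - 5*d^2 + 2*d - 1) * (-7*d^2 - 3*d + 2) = 35*d^5 + 50*d^4 - 9*d^3 - 9*d^2 + 7*d - 2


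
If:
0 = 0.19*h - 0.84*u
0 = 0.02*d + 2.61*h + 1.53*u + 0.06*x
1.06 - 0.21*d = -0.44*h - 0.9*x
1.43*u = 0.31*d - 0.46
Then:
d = 1.49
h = 0.01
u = 0.00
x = -0.83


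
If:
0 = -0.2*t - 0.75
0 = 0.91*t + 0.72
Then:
No Solution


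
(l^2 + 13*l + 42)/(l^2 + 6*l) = (l + 7)/l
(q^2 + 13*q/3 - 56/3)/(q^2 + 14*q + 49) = (q - 8/3)/(q + 7)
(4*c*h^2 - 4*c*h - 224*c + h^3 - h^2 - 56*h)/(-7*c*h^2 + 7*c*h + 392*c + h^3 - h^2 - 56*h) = (-4*c - h)/(7*c - h)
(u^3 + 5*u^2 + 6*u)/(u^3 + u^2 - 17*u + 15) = u*(u^2 + 5*u + 6)/(u^3 + u^2 - 17*u + 15)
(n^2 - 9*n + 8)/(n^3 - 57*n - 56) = (n - 1)/(n^2 + 8*n + 7)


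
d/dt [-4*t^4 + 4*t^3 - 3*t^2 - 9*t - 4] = -16*t^3 + 12*t^2 - 6*t - 9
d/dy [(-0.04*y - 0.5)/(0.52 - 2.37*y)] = (0.627016 - 2.857746*y)/(2.37*y - 0.52)^3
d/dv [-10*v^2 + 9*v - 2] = 9 - 20*v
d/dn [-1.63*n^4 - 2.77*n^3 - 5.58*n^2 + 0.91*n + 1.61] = -6.52*n^3 - 8.31*n^2 - 11.16*n + 0.91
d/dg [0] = 0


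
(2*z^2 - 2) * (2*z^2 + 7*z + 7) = 4*z^4 + 14*z^3 + 10*z^2 - 14*z - 14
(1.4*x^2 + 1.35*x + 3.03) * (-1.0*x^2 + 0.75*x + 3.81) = -1.4*x^4 - 0.3*x^3 + 3.3165*x^2 + 7.416*x + 11.5443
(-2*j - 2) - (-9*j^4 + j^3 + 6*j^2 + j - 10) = 9*j^4 - j^3 - 6*j^2 - 3*j + 8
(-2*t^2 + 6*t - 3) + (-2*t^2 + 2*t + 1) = -4*t^2 + 8*t - 2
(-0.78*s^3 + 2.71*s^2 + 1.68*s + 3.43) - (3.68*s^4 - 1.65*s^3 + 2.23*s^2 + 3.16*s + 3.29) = -3.68*s^4 + 0.87*s^3 + 0.48*s^2 - 1.48*s + 0.14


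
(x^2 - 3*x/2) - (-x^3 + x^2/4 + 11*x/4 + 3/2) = x^3 + 3*x^2/4 - 17*x/4 - 3/2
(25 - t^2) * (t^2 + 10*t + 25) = -t^4 - 10*t^3 + 250*t + 625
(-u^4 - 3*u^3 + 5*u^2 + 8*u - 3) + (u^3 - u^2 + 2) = -u^4 - 2*u^3 + 4*u^2 + 8*u - 1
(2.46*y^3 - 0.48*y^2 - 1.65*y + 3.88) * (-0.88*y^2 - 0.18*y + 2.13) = -2.1648*y^5 - 0.0204*y^4 + 6.7782*y^3 - 4.1398*y^2 - 4.2129*y + 8.2644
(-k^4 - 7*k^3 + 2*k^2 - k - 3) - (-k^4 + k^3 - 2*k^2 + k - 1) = -8*k^3 + 4*k^2 - 2*k - 2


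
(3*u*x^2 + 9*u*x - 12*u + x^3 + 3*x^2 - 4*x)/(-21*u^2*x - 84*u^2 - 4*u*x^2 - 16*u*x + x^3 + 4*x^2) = (x - 1)/(-7*u + x)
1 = 1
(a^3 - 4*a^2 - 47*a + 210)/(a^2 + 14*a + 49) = (a^2 - 11*a + 30)/(a + 7)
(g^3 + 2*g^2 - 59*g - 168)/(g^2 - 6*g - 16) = (g^2 + 10*g + 21)/(g + 2)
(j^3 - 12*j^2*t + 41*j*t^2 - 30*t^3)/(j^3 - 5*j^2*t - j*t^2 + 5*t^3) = (j - 6*t)/(j + t)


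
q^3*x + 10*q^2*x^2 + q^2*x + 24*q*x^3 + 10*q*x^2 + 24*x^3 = (q + 4*x)*(q + 6*x)*(q*x + x)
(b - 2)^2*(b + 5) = b^3 + b^2 - 16*b + 20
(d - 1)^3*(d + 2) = d^4 - d^3 - 3*d^2 + 5*d - 2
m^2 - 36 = (m - 6)*(m + 6)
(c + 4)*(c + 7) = c^2 + 11*c + 28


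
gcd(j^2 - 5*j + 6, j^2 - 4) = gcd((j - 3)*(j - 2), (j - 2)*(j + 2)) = j - 2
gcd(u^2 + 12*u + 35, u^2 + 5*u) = u + 5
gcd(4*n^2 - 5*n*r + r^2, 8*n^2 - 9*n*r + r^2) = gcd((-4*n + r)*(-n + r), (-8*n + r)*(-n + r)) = -n + r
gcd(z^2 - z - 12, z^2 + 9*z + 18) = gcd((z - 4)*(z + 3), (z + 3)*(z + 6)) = z + 3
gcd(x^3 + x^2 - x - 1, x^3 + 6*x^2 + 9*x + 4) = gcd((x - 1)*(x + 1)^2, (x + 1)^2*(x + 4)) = x^2 + 2*x + 1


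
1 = 1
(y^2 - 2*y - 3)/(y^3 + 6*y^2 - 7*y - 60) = (y + 1)/(y^2 + 9*y + 20)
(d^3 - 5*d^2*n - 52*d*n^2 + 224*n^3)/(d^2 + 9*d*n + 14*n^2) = (d^2 - 12*d*n + 32*n^2)/(d + 2*n)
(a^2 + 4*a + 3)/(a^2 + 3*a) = (a + 1)/a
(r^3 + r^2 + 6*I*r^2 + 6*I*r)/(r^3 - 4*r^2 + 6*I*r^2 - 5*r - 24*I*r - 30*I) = r/(r - 5)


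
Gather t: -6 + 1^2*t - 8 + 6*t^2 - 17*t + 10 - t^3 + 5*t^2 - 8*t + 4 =-t^3 + 11*t^2 - 24*t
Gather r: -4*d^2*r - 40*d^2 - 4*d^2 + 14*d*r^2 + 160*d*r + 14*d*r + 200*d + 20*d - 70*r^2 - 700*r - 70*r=-44*d^2 + 220*d + r^2*(14*d - 70) + r*(-4*d^2 + 174*d - 770)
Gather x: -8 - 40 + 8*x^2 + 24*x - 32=8*x^2 + 24*x - 80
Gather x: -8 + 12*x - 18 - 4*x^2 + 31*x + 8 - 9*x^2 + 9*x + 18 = -13*x^2 + 52*x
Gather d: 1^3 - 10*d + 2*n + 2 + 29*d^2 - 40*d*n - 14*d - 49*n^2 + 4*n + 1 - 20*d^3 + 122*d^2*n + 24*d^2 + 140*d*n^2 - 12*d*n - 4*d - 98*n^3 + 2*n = -20*d^3 + d^2*(122*n + 53) + d*(140*n^2 - 52*n - 28) - 98*n^3 - 49*n^2 + 8*n + 4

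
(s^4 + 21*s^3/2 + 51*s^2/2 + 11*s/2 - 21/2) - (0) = s^4 + 21*s^3/2 + 51*s^2/2 + 11*s/2 - 21/2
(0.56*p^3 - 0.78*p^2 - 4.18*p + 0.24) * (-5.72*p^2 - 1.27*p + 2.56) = -3.2032*p^5 + 3.7504*p^4 + 26.3338*p^3 + 1.939*p^2 - 11.0056*p + 0.6144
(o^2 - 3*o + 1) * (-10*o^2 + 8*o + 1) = -10*o^4 + 38*o^3 - 33*o^2 + 5*o + 1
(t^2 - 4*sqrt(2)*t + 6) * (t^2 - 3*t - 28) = t^4 - 4*sqrt(2)*t^3 - 3*t^3 - 22*t^2 + 12*sqrt(2)*t^2 - 18*t + 112*sqrt(2)*t - 168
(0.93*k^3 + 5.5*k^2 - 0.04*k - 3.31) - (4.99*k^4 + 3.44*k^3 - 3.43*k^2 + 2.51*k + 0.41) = -4.99*k^4 - 2.51*k^3 + 8.93*k^2 - 2.55*k - 3.72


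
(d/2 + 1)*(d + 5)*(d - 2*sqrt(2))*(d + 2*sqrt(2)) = d^4/2 + 7*d^3/2 + d^2 - 28*d - 40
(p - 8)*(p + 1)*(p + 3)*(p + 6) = p^4 + 2*p^3 - 53*p^2 - 198*p - 144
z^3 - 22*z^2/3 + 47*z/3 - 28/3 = (z - 4)*(z - 7/3)*(z - 1)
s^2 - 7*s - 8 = (s - 8)*(s + 1)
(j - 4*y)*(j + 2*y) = j^2 - 2*j*y - 8*y^2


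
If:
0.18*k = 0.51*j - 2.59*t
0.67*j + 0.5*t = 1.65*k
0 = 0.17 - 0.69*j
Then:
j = 0.25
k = 0.11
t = 0.04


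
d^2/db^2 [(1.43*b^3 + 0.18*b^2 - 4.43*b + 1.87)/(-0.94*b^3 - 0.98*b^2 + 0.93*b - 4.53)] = (2.31653599999999*b^6 + 15.985452*b^5 + 76.784088*b^4 + 9.31788199999998*b^3 - 186.391842*b^2 - 236.065662*b + 43.3074)/(0.830584*b^9 + 2.597784*b^8 + 0.243084*b^7 + 7.80902*b^6 + 24.797718*b^5 - 8.166114*b^4 + 32.292729*b^3 + 72.085437*b^2 - 57.253311*b + 92.959677)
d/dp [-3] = 0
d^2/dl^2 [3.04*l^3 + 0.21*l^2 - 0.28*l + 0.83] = 18.24*l + 0.42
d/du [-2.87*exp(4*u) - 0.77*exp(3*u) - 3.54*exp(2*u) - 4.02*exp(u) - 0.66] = (-11.48*exp(3*u) - 2.31*exp(2*u) - 7.08*exp(u) - 4.02)*exp(u)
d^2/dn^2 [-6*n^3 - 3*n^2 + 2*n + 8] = -36*n - 6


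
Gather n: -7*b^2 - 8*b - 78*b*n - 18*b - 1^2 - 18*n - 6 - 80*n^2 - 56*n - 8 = -7*b^2 - 26*b - 80*n^2 + n*(-78*b - 74) - 15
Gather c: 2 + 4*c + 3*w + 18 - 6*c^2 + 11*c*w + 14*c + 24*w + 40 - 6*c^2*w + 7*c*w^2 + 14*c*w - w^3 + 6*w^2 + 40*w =c^2*(-6*w - 6) + c*(7*w^2 + 25*w + 18) - w^3 + 6*w^2 + 67*w + 60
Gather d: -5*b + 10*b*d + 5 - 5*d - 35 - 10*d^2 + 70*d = -5*b - 10*d^2 + d*(10*b + 65) - 30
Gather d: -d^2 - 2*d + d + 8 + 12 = -d^2 - d + 20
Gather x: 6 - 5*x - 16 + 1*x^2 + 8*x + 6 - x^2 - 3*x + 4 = 0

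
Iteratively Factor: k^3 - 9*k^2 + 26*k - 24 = (k - 4)*(k^2 - 5*k + 6) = (k - 4)*(k - 3)*(k - 2)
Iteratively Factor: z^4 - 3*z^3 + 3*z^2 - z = (z - 1)*(z^3 - 2*z^2 + z) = z*(z - 1)*(z^2 - 2*z + 1) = z*(z - 1)^2*(z - 1)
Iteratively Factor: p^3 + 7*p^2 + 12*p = (p)*(p^2 + 7*p + 12) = p*(p + 4)*(p + 3)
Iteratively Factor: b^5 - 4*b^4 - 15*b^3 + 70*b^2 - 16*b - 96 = (b - 2)*(b^4 - 2*b^3 - 19*b^2 + 32*b + 48) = (b - 2)*(b + 4)*(b^3 - 6*b^2 + 5*b + 12) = (b - 3)*(b - 2)*(b + 4)*(b^2 - 3*b - 4) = (b - 3)*(b - 2)*(b + 1)*(b + 4)*(b - 4)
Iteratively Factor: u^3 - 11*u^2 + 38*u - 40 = (u - 4)*(u^2 - 7*u + 10) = (u - 4)*(u - 2)*(u - 5)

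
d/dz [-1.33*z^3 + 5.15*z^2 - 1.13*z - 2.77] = -3.99*z^2 + 10.3*z - 1.13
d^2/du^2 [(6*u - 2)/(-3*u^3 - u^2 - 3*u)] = 12*(-27*u^5 + 9*u^4 + 16*u^3 + 10*u^2 + 3*u + 3)/(u^3*(27*u^6 + 27*u^5 + 90*u^4 + 55*u^3 + 90*u^2 + 27*u + 27))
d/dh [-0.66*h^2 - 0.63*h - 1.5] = -1.32*h - 0.63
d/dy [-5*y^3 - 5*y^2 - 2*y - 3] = -15*y^2 - 10*y - 2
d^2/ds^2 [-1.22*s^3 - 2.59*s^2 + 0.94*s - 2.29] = -7.32*s - 5.18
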